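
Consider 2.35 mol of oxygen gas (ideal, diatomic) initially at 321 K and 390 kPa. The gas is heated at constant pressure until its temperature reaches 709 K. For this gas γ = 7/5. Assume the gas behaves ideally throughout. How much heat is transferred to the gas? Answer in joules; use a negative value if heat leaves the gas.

V₁ = nRT₁/P₁ = 2.35×8.314×321/390 = 16.1 L.
Isobaric: P stays 390 kPa; V/T = const ⇒ T₂ = 709 K, V₂ = 35.5 L.
W = PΔV = 390×(35.5−16.1) kPa·L = 7580 J.
ΔU = nCvΔT = 2.35×20.8×(709−321) = 19000 J.
Q = ΔU + W = nCpΔT = 26500 J.

26500 J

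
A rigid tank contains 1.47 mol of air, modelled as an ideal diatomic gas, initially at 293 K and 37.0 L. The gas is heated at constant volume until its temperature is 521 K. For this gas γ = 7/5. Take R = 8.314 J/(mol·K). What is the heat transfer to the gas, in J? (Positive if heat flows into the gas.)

6970 J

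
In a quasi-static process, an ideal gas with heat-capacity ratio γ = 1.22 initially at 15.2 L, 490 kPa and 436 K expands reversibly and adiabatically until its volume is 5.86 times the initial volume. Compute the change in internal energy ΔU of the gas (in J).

-10900 J

n = P₁V₁/(RT₁) = 490×15.2/(8.314×436) = 2.05 mol.
Adiabatic: TV^(γ−1) = const ⇒ T₂ = 436×(0.171)^0.220 = 295 K; PV^γ = const ⇒ P₂ = 56.7 kPa.
For an ideal gas ΔU = nCvΔT with Cv = R/(γ−1) = 37.8 J/(mol·K).
ΔU = 2.05×37.8×(295−436) = -10900 J.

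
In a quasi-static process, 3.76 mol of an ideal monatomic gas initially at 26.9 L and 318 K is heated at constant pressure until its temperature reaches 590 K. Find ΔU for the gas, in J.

12800 J

P₁ = nRT₁/V₁ = 3.76×8.314×318/26.9 = 370 kPa.
Isobaric: P stays 370 kPa; V/T = const ⇒ T₂ = 590 K, V₂ = 49.9 L.
For an ideal gas ΔU = nCvΔT with Cv = (3/2)R = 12.5 J/(mol·K).
ΔU = 3.76×12.5×(590−318) = 12800 J.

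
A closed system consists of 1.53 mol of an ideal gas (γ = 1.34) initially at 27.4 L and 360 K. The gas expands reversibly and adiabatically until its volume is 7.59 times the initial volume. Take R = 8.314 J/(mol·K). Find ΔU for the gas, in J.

-6710 J

P₁ = nRT₁/V₁ = 1.53×8.314×360/27.4 = 167 kPa.
Adiabatic: TV^(γ−1) = const ⇒ T₂ = 360×(0.132)^0.340 = 181 K; PV^γ = const ⇒ P₂ = 11.1 kPa.
For an ideal gas ΔU = nCvΔT with Cv = R/(γ−1) = 24.5 J/(mol·K).
ΔU = 1.53×24.5×(181−360) = -6710 J.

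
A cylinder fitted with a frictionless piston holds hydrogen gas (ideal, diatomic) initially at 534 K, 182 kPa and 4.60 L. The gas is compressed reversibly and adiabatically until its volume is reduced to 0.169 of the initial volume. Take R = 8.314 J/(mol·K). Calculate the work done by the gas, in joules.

-2170 J

n = P₁V₁/(RT₁) = 182×4.60/(8.314×534) = 0.189 mol.
Adiabatic: TV^(γ−1) = const ⇒ T₂ = 534×(5.92)^0.400 = 1090 K; PV^γ = const ⇒ P₂ = 2190 kPa.
ΔU = nCvΔT = 0.189×20.8×(1090−534) = 2170 J.
Q = 0 for an adiabatic process, so W = −ΔU = -2170 J.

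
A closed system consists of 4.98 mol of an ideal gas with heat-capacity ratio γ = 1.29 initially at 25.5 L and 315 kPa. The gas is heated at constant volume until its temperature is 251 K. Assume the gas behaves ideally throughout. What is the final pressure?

T₁ = P₁V₁/(nR) = 315×25.5/(4.98×8.314) = 194 K.
Isochoric: V stays 25.5 L; P/T = const ⇒ T₂ = 251 K, P₂ = 408 kPa.

408 kPa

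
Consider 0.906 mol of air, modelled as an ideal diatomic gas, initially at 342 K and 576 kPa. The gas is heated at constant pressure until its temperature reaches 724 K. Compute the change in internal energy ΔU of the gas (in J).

7190 J

V₁ = nRT₁/P₁ = 0.906×8.314×342/576 = 4.47 L.
Isobaric: P stays 576 kPa; V/T = const ⇒ T₂ = 724 K, V₂ = 9.47 L.
For an ideal gas ΔU = nCvΔT with Cv = (5/2)R = 20.8 J/(mol·K).
ΔU = 0.906×20.8×(724−342) = 7190 J.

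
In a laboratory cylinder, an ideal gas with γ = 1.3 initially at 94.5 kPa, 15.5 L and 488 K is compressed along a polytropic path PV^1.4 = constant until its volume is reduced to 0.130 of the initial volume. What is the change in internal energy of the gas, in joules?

n = P₁V₁/(RT₁) = 94.5×15.5/(8.314×488) = 0.361 mol.
Polytropic n=1.4: T₂ = T₁(V₁/V₂)^(n−1) = 488×(7.69)^0.40 = 1100 K; P₂ = P₁(V₁/V₂)^n = 1640 kPa.
For an ideal gas ΔU = nCvΔT with Cv = R/(γ−1) = 27.7 J/(mol·K).
ΔU = 0.361×27.7×(1100−488) = 6160 J.

6160 J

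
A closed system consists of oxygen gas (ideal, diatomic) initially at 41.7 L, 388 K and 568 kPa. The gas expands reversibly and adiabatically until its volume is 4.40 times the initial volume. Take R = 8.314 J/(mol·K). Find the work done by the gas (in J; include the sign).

n = P₁V₁/(RT₁) = 568×41.7/(8.314×388) = 7.34 mol.
Adiabatic: TV^(γ−1) = const ⇒ T₂ = 388×(0.227)^0.400 = 215 K; PV^γ = const ⇒ P₂ = 71.4 kPa.
ΔU = nCvΔT = 7.34×20.8×(215−388) = -26500 J.
Q = 0 for an adiabatic process, so W = −ΔU = 26500 J.

26500 J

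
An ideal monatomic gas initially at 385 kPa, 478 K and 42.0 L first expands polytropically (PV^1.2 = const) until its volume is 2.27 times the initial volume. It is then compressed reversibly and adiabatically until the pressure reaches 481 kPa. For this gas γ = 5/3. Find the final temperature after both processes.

n = P₁V₁/(RT₁) = 385×42.0/(8.314×478) = 4.07 mol.
Step 1 — Polytropic n=1.2: T₂ = T₁(V₁/V₂)^(n−1) = 478×(0.441)^0.20 = 406 K; P₂ = P₁(V₁/V₂)^n = 144 kPa.
W = (P₁V₁−P₂V₂)/(n−1) = (385×42.0−144×95.3)/0.20 = 12200 J.
ΔU = nCvΔT = 4.07×12.5×(406−478) = -3670 J.
Q = ΔU + W = 8560 J.
State after step 1: P = 144 kPa, V = 95.3 L, T = 406 K.
Step 2 — Adiabatic: T₂/T₁ = (P₂/P₁)^((γ−1)/γ) ⇒ T₂ = 406×(3.34)^0.400 = 657 K; V₂ = 46.2 L.
ΔU = nCvΔT = 4.07×12.5×(657−406) = 12800 J.
Q = 0 for an adiabatic process, so W = −ΔU = -12800 J.
Net over both steps: W = -542 J, Q = 8560 J, ΔU = 9100 J.

657 K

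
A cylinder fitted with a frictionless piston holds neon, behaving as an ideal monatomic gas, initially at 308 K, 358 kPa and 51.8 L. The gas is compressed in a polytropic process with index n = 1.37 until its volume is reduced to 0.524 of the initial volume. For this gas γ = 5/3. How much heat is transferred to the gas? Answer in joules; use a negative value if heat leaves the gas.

n = P₁V₁/(RT₁) = 358×51.8/(8.314×308) = 7.24 mol.
Polytropic n=1.37: T₂ = T₁(V₁/V₂)^(n−1) = 308×(1.91)^0.37 = 391 K; P₂ = P₁(V₁/V₂)^n = 868 kPa.
W = (P₁V₁−P₂V₂)/(n−1) = (358×51.8−868×27.1)/0.37 = -13500 J.
ΔU = nCvΔT = 7.24×12.5×(391−308) = 7510 J.
Q = ΔU + W = -6020 J.

-6020 J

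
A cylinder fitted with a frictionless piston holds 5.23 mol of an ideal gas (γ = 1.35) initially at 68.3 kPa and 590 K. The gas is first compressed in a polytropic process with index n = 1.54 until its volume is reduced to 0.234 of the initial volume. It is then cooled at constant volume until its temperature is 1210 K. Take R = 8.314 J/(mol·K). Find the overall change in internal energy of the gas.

77000 J

V₁ = nRT₁/P₁ = 5.23×8.314×590/68.3 = 376 L.
Step 1 — Polytropic n=1.54: T₂ = T₁(V₁/V₂)^(n−1) = 590×(4.27)^0.54 = 1290 K; P₂ = P₁(V₁/V₂)^n = 639 kPa.
W = (P₁V₁−P₂V₂)/(n−1) = (68.3×376−639×87.9)/0.54 = -56600 J.
ΔU = nCvΔT = 5.23×23.8×(1290−590) = 87300 J.
Q = ΔU + W = 30700 J.
State after step 1: P = 639 kPa, V = 87.9 L, T = 1290 K.
Step 2 — Isochoric: V stays 87.9 L; P/T = const ⇒ T₂ = 1210 K, P₂ = 599 kPa.
W = 0 (no volume change).
ΔU = nCvΔT = 5.23×23.8×(1210−1290) = -10300 J.
Q = ΔU = -10300 J.
Net over both steps: W = -56600 J, Q = 20400 J, ΔU = 77000 J.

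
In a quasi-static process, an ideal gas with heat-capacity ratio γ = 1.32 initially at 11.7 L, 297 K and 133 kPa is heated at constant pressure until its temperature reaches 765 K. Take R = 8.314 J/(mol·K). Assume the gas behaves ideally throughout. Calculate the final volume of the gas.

Isobaric: P stays 133 kPa; V/T = const ⇒ T₂ = 765 K, V₂ = 30.1 L.

30.1 L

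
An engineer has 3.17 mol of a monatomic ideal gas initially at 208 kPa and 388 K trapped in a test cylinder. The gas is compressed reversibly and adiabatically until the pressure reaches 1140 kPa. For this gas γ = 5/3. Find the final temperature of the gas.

V₁ = nRT₁/P₁ = 3.17×8.314×388/208 = 49.2 L.
Adiabatic: T₂/T₁ = (P₂/P₁)^((γ−1)/γ) ⇒ T₂ = 388×(5.48)^0.400 = 766 K; V₂ = 17.7 L.

766 K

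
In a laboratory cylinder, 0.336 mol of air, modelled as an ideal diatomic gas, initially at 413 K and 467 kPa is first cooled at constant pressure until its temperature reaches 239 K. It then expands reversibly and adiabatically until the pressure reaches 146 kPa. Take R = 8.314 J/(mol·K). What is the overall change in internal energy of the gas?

-1690 J

V₁ = nRT₁/P₁ = 0.336×8.314×413/467 = 2.47 L.
Step 1 — Isobaric: P stays 467 kPa; V/T = const ⇒ T₂ = 239 K, V₂ = 1.43 L.
W = PΔV = 467×(1.43−2.47) kPa·L = -486 J.
ΔU = nCvΔT = 0.336×20.8×(239−413) = -1220 J.
Q = ΔU + W = nCpΔT = -1700 J.
State after step 1: P = 467 kPa, V = 1.43 L, T = 239 K.
Step 2 — Adiabatic: T₂/T₁ = (P₂/P₁)^((γ−1)/γ) ⇒ T₂ = 239×(0.313)^0.286 = 171 K; V₂ = 3.28 L.
ΔU = nCvΔT = 0.336×20.8×(171−239) = -472 J.
Q = 0 for an adiabatic process, so W = −ΔU = 472 J.
Net over both steps: W = -14.3 J, Q = -1700 J, ΔU = -1690 J.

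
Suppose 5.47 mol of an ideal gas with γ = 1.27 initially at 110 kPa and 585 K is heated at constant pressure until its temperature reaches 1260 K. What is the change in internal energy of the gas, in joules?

114000 J

V₁ = nRT₁/P₁ = 5.47×8.314×585/110 = 242 L.
Isobaric: P stays 110 kPa; V/T = const ⇒ T₂ = 1260 K, V₂ = 521 L.
For an ideal gas ΔU = nCvΔT with Cv = R/(γ−1) = 30.8 J/(mol·K).
ΔU = 5.47×30.8×(1260−585) = 114000 J.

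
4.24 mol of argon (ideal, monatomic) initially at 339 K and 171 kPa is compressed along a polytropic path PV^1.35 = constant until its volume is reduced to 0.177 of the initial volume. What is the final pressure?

1770 kPa

V₁ = nRT₁/P₁ = 4.24×8.314×339/171 = 69.9 L.
Polytropic n=1.35: T₂ = T₁(V₁/V₂)^(n−1) = 339×(5.65)^0.35 = 621 K; P₂ = P₁(V₁/V₂)^n = 1770 kPa.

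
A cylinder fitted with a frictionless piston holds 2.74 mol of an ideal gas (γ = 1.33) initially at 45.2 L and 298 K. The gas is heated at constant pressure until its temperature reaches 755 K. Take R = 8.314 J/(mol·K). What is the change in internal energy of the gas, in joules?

31500 J

P₁ = nRT₁/V₁ = 2.74×8.314×298/45.2 = 150 kPa.
Isobaric: P stays 150 kPa; V/T = const ⇒ T₂ = 755 K, V₂ = 115 L.
For an ideal gas ΔU = nCvΔT with Cv = R/(γ−1) = 25.2 J/(mol·K).
ΔU = 2.74×25.2×(755−298) = 31500 J.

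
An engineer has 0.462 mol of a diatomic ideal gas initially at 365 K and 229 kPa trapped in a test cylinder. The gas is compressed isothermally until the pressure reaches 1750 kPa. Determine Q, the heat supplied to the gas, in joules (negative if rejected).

-2850 J

V₁ = nRT₁/P₁ = 0.462×8.314×365/229 = 6.12 L.
Isothermal: T stays 365 K; PV = const ⇒ V₂ = 0.801 L, P₂ = 1750 kPa.
ΔU = 0 (ideal gas, T constant).
W = nRT ln(V₂/V₁) = 0.462×8.314×365×ln(0.131) = -2850 J.
Q = ΔU + W = -2850 J.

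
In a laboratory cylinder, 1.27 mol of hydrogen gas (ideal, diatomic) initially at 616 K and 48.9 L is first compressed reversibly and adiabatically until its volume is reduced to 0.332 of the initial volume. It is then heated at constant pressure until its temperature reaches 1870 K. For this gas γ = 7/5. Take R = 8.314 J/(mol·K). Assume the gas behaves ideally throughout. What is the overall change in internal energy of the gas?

33100 J

P₁ = nRT₁/V₁ = 1.27×8.314×616/48.9 = 133 kPa.
Step 1 — Adiabatic: TV^(γ−1) = const ⇒ T₂ = 616×(3.01)^0.400 = 957 K; PV^γ = const ⇒ P₂ = 623 kPa.
ΔU = nCvΔT = 1.27×20.8×(957−616) = 9010 J.
Q = 0 for an adiabatic process, so W = −ΔU = -9010 J.
State after step 1: P = 623 kPa, V = 16.2 L, T = 957 K.
Step 2 — Isobaric: P stays 623 kPa; V/T = const ⇒ T₂ = 1870 K, V₂ = 31.7 L.
W = PΔV = 623×(31.7−16.2) kPa·L = 9640 J.
ΔU = nCvΔT = 1.27×20.8×(1870−957) = 24100 J.
Q = ΔU + W = nCpΔT = 33700 J.
Net over both steps: W = 621 J, Q = 33700 J, ΔU = 33100 J.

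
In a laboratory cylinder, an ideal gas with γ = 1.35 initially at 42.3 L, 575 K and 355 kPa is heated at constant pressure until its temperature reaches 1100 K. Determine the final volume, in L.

80.9 L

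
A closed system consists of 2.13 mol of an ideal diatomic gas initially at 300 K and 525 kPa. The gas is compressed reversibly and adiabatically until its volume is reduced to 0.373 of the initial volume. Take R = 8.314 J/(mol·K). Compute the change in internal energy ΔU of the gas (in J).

V₁ = nRT₁/P₁ = 2.13×8.314×300/525 = 10.1 L.
Adiabatic: TV^(γ−1) = const ⇒ T₂ = 300×(2.68)^0.400 = 445 K; PV^γ = const ⇒ P₂ = 2090 kPa.
For an ideal gas ΔU = nCvΔT with Cv = (5/2)R = 20.8 J/(mol·K).
ΔU = 2.13×20.8×(445−300) = 6420 J.

6420 J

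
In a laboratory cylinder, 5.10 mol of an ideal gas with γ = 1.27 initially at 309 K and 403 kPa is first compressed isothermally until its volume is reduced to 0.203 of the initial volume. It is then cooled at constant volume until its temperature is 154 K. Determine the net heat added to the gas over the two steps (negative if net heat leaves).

-45200 J

V₁ = nRT₁/P₁ = 5.10×8.314×309/403 = 32.5 L.
Step 1 — Isothermal: T stays 309 K; PV = const ⇒ V₂ = 6.60 L, P₂ = 1990 kPa.
ΔU = 0 (ideal gas, T constant).
W = nRT ln(V₂/V₁) = 5.10×8.314×309×ln(0.203) = -20900 J.
Q = ΔU + W = -20900 J.
State after step 1: P = 1990 kPa, V = 6.60 L, T = 309 K.
Step 2 — Isochoric: V stays 6.60 L; P/T = const ⇒ T₂ = 154 K, P₂ = 989 kPa.
W = 0 (no volume change).
ΔU = nCvΔT = 5.10×30.8×(154−309) = -24300 J.
Q = ΔU = -24300 J.
Net over both steps: W = -20900 J, Q = -45200 J, ΔU = -24300 J.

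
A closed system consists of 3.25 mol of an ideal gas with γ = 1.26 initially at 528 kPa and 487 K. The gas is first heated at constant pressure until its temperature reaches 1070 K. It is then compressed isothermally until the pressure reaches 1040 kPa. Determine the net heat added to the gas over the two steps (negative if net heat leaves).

56700 J

V₁ = nRT₁/P₁ = 3.25×8.314×487/528 = 24.9 L.
Step 1 — Isobaric: P stays 528 kPa; V/T = const ⇒ T₂ = 1070 K, V₂ = 54.8 L.
W = PΔV = 528×(54.8−24.9) kPa·L = 15800 J.
ΔU = nCvΔT = 3.25×32.0×(1070−487) = 60600 J.
Q = ΔU + W = nCpΔT = 76300 J.
State after step 1: P = 528 kPa, V = 54.8 L, T = 1070 K.
Step 2 — Isothermal: T stays 1070 K; PV = const ⇒ V₂ = 27.8 L, P₂ = 1040 kPa.
ΔU = 0 (ideal gas, T constant).
W = nRT ln(V₂/V₁) = 3.25×8.314×1070×ln(0.508) = -19600 J.
Q = ΔU + W = -19600 J.
Net over both steps: W = -3850 J, Q = 56700 J, ΔU = 60600 J.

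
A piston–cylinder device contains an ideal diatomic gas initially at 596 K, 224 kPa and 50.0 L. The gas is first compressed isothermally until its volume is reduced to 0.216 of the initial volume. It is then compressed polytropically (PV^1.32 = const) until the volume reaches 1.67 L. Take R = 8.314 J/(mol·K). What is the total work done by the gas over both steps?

n = P₁V₁/(RT₁) = 224×50.0/(8.314×596) = 2.26 mol.
Step 1 — Isothermal: T stays 596 K; PV = const ⇒ V₂ = 10.8 L, P₂ = 1040 kPa.
ΔU = 0 (ideal gas, T constant).
W = nRT ln(V₂/V₁) = 2.26×8.314×596×ln(0.216) = -17200 J.
Q = ΔU + W = -17200 J.
State after step 1: P = 1040 kPa, V = 10.8 L, T = 596 K.
Step 2 — Polytropic n=1.32: T₂ = T₁(V₁/V₂)^(n−1) = 596×(6.47)^0.32 = 1080 K; P₂ = P₁(V₁/V₂)^n = 12200 kPa.
W = (P₁V₁−P₂V₂)/(n−1) = (1040×10.8−12200×1.67)/0.32 = -28600 J.
ΔU = nCvΔT = 2.26×20.8×(1080−596) = 22900 J.
Q = ΔU + W = -5720 J.
Net over both steps: W = -45800 J, Q = -22900 J, ΔU = 22900 J.

-45800 J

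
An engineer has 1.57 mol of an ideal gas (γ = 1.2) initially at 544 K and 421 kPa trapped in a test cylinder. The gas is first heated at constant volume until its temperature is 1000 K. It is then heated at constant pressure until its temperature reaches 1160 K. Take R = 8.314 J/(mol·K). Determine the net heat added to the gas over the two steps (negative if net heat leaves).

42300 J

V₁ = nRT₁/P₁ = 1.57×8.314×544/421 = 16.9 L.
Step 1 — Isochoric: V stays 16.9 L; P/T = const ⇒ T₂ = 1000 K, P₂ = 774 kPa.
W = 0 (no volume change).
ΔU = nCvΔT = 1.57×41.6×(1000−544) = 29800 J.
Q = ΔU = 29800 J.
State after step 1: P = 774 kPa, V = 16.9 L, T = 1000 K.
Step 2 — Isobaric: P stays 774 kPa; V/T = const ⇒ T₂ = 1160 K, V₂ = 19.6 L.
W = PΔV = 774×(19.6−16.9) kPa·L = 2090 J.
ΔU = nCvΔT = 1.57×41.6×(1160−1000) = 10400 J.
Q = ΔU + W = nCpΔT = 12500 J.
Net over both steps: W = 2090 J, Q = 42300 J, ΔU = 40200 J.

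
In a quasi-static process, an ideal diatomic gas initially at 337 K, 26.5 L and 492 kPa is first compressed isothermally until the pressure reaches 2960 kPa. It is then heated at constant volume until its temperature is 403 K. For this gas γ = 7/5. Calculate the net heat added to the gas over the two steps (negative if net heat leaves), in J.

n = P₁V₁/(RT₁) = 492×26.5/(8.314×337) = 4.65 mol.
Step 1 — Isothermal: T stays 337 K; PV = const ⇒ V₂ = 4.40 L, P₂ = 2960 kPa.
ΔU = 0 (ideal gas, T constant).
W = nRT ln(V₂/V₁) = 4.65×8.314×337×ln(0.166) = -23400 J.
Q = ΔU + W = -23400 J.
State after step 1: P = 2960 kPa, V = 4.40 L, T = 337 K.
Step 2 — Isochoric: V stays 4.40 L; P/T = const ⇒ T₂ = 403 K, P₂ = 3540 kPa.
W = 0 (no volume change).
ΔU = nCvΔT = 4.65×20.8×(403−337) = 6380 J.
Q = ΔU = 6380 J.
Net over both steps: W = -23400 J, Q = -17000 J, ΔU = 6380 J.

-17000 J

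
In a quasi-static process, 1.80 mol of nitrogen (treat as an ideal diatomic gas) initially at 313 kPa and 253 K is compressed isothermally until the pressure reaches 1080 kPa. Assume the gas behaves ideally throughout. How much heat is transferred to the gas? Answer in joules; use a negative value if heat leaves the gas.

V₁ = nRT₁/P₁ = 1.80×8.314×253/313 = 12.1 L.
Isothermal: T stays 253 K; PV = const ⇒ V₂ = 3.51 L, P₂ = 1080 kPa.
ΔU = 0 (ideal gas, T constant).
W = nRT ln(V₂/V₁) = 1.80×8.314×253×ln(0.290) = -4690 J.
Q = ΔU + W = -4690 J.

-4690 J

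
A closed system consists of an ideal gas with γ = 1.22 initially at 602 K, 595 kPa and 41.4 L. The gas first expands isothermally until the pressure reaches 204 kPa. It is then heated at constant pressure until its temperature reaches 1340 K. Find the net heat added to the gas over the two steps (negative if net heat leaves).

194000 J

n = P₁V₁/(RT₁) = 595×41.4/(8.314×602) = 4.92 mol.
Step 1 — Isothermal: T stays 602 K; PV = const ⇒ V₂ = 121 L, P₂ = 204 kPa.
ΔU = 0 (ideal gas, T constant).
W = nRT ln(V₂/V₁) = 4.92×8.314×602×ln(2.92) = 26400 J.
Q = ΔU + W = 26400 J.
State after step 1: P = 204 kPa, V = 121 L, T = 602 K.
Step 2 — Isobaric: P stays 204 kPa; V/T = const ⇒ T₂ = 1340 K, V₂ = 269 L.
W = PΔV = 204×(269−121) kPa·L = 30200 J.
ΔU = nCvΔT = 4.92×37.8×(1340−602) = 137000 J.
Q = ΔU + W = nCpΔT = 167000 J.
Net over both steps: W = 56600 J, Q = 194000 J, ΔU = 137000 J.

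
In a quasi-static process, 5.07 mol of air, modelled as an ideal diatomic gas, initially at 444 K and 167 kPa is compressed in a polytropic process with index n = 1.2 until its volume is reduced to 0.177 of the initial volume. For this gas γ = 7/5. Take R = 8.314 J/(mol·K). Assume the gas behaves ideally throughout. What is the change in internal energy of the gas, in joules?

19400 J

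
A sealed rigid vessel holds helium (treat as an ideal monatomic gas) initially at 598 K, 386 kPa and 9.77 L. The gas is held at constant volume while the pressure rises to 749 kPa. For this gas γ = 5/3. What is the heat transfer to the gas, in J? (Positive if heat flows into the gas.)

n = P₁V₁/(RT₁) = 386×9.77/(8.314×598) = 0.759 mol.
Isochoric: V stays 9.77 L; P/T = const ⇒ T₂ = 1160 K, P₂ = 749 kPa.
W = 0 (no volume change).
ΔU = nCvΔT = 0.759×12.5×(1160−598) = 5320 J.
Q = ΔU = 5320 J.

5320 J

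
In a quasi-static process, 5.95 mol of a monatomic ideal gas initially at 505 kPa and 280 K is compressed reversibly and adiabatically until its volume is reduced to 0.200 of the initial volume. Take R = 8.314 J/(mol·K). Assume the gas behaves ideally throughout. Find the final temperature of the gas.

819 K

V₁ = nRT₁/P₁ = 5.95×8.314×280/505 = 27.4 L.
Adiabatic: TV^(γ−1) = const ⇒ T₂ = 280×(5.00)^0.667 = 819 K; PV^γ = const ⇒ P₂ = 7380 kPa.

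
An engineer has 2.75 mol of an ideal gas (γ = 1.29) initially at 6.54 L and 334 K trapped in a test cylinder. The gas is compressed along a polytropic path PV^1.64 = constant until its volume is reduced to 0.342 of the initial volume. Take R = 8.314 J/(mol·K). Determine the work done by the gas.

P₁ = nRT₁/V₁ = 2.75×8.314×334/6.54 = 1170 kPa.
Polytropic n=1.64: T₂ = T₁(V₁/V₂)^(n−1) = 334×(2.92)^0.64 = 664 K; P₂ = P₁(V₁/V₂)^n = 6780 kPa.
W = (P₁V₁−P₂V₂)/(n−1) = (1170×6.54−6780×2.24)/0.64 = -11800 J.

-11800 J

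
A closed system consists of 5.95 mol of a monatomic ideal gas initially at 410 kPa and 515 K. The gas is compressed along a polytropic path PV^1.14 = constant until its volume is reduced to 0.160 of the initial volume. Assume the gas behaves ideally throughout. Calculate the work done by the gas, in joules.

-53200 J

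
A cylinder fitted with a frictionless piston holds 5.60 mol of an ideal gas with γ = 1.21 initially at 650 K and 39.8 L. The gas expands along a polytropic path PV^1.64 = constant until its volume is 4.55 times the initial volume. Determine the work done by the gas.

P₁ = nRT₁/V₁ = 5.60×8.314×650/39.8 = 760 kPa.
Polytropic n=1.64: T₂ = T₁(V₁/V₂)^(n−1) = 650×(0.220)^0.64 = 246 K; P₂ = P₁(V₁/V₂)^n = 63.4 kPa.
W = (P₁V₁−P₂V₂)/(n−1) = (760×39.8−63.4×181)/0.64 = 29400 J.

29400 J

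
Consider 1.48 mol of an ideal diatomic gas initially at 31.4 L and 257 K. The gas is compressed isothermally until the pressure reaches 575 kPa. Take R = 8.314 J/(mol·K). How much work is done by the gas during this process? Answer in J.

-5510 J

P₁ = nRT₁/V₁ = 1.48×8.314×257/31.4 = 101 kPa.
Isothermal: T stays 257 K; PV = const ⇒ V₂ = 5.50 L, P₂ = 575 kPa.
W = nRT ln(V₂/V₁) = 1.48×8.314×257×ln(0.175) = -5510 J.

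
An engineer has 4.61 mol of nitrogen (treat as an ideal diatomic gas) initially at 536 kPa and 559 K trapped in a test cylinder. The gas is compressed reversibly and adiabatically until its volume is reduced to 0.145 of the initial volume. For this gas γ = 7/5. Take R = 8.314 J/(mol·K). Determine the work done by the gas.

-62400 J

V₁ = nRT₁/P₁ = 4.61×8.314×559/536 = 40.0 L.
Adiabatic: TV^(γ−1) = const ⇒ T₂ = 559×(6.90)^0.400 = 1210 K; PV^γ = const ⇒ P₂ = 8000 kPa.
ΔU = nCvΔT = 4.61×20.8×(1210−559) = 62400 J.
Q = 0 for an adiabatic process, so W = −ΔU = -62400 J.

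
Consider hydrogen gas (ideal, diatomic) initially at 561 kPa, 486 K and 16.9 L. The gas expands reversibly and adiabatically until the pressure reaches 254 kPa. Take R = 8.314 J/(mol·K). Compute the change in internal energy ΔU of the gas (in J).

n = P₁V₁/(RT₁) = 561×16.9/(8.314×486) = 2.35 mol.
Adiabatic: T₂/T₁ = (P₂/P₁)^((γ−1)/γ) ⇒ T₂ = 486×(0.453)^0.286 = 388 K; V₂ = 29.8 L.
For an ideal gas ΔU = nCvΔT with Cv = (5/2)R = 20.8 J/(mol·K).
ΔU = 2.35×20.8×(388−486) = -4800 J.

-4800 J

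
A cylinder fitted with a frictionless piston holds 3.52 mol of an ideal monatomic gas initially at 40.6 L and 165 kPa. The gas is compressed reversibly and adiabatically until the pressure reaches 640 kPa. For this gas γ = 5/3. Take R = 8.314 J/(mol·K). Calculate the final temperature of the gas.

T₁ = P₁V₁/(nR) = 165×40.6/(3.52×8.314) = 229 K.
Adiabatic: T₂/T₁ = (P₂/P₁)^((γ−1)/γ) ⇒ T₂ = 229×(3.88)^0.400 = 394 K; V₂ = 18.0 L.

394 K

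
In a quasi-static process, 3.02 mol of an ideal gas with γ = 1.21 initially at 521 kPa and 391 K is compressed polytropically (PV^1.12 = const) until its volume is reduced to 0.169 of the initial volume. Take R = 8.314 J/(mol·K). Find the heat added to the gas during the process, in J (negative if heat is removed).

-8340 J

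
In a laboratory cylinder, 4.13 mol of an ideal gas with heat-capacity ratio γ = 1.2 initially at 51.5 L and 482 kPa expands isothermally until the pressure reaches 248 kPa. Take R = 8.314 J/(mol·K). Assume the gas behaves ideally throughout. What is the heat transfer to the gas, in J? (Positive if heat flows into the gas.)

16500 J

T₁ = P₁V₁/(nR) = 482×51.5/(4.13×8.314) = 723 K.
Isothermal: T stays 723 K; PV = const ⇒ V₂ = 100 L, P₂ = 248 kPa.
ΔU = 0 (ideal gas, T constant).
W = nRT ln(V₂/V₁) = 4.13×8.314×723×ln(1.94) = 16500 J.
Q = ΔU + W = 16500 J.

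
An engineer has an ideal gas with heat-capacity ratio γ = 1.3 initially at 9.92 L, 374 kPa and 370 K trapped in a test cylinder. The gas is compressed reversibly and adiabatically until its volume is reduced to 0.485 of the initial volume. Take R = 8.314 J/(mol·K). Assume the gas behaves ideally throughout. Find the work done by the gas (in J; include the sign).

-3000 J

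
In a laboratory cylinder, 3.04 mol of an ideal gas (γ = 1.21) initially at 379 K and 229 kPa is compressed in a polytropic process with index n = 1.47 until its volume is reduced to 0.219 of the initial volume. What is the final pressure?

2130 kPa

V₁ = nRT₁/P₁ = 3.04×8.314×379/229 = 41.8 L.
Polytropic n=1.47: T₂ = T₁(V₁/V₂)^(n−1) = 379×(4.57)^0.47 = 774 K; P₂ = P₁(V₁/V₂)^n = 2130 kPa.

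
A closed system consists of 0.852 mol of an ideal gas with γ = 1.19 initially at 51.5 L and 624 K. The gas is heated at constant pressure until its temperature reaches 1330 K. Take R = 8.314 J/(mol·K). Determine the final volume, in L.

P₁ = nRT₁/V₁ = 0.852×8.314×624/51.5 = 85.8 kPa.
Isobaric: P stays 85.8 kPa; V/T = const ⇒ T₂ = 1330 K, V₂ = 110 L.

110 L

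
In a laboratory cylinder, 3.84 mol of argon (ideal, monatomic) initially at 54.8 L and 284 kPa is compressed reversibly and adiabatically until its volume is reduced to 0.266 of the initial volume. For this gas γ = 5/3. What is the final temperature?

1180 K

T₁ = P₁V₁/(nR) = 284×54.8/(3.84×8.314) = 487 K.
Adiabatic: TV^(γ−1) = const ⇒ T₂ = 487×(3.76)^0.667 = 1180 K; PV^γ = const ⇒ P₂ = 2580 kPa.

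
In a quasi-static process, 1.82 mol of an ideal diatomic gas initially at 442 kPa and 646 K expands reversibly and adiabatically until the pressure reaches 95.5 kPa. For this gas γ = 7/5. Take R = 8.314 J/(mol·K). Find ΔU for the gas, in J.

V₁ = nRT₁/P₁ = 1.82×8.314×646/442 = 22.1 L.
Adiabatic: T₂/T₁ = (P₂/P₁)^((γ−1)/γ) ⇒ T₂ = 646×(0.216)^0.286 = 417 K; V₂ = 66.1 L.
For an ideal gas ΔU = nCvΔT with Cv = (5/2)R = 20.8 J/(mol·K).
ΔU = 1.82×20.8×(417−646) = -8660 J.

-8660 J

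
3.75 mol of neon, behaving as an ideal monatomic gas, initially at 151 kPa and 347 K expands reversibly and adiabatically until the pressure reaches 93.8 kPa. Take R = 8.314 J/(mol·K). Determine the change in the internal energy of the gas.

V₁ = nRT₁/P₁ = 3.75×8.314×347/151 = 71.6 L.
Adiabatic: T₂/T₁ = (P₂/P₁)^((γ−1)/γ) ⇒ T₂ = 347×(0.621)^0.400 = 287 K; V₂ = 95.3 L.
For an ideal gas ΔU = nCvΔT with Cv = (3/2)R = 12.5 J/(mol·K).
ΔU = 3.75×12.5×(287−347) = -2810 J.

-2810 J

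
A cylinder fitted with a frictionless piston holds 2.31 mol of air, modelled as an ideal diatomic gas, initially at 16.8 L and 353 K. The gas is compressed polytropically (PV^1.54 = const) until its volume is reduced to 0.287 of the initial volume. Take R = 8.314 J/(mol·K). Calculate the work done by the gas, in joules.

P₁ = nRT₁/V₁ = 2.31×8.314×353/16.8 = 404 kPa.
Polytropic n=1.54: T₂ = T₁(V₁/V₂)^(n−1) = 353×(3.48)^0.54 = 693 K; P₂ = P₁(V₁/V₂)^n = 2760 kPa.
W = (P₁V₁−P₂V₂)/(n−1) = (404×16.8−2760×4.82)/0.54 = -12100 J.

-12100 J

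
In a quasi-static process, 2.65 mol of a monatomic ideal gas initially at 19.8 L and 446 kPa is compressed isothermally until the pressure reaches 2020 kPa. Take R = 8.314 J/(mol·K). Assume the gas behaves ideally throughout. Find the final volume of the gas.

4.37 L

T₁ = P₁V₁/(nR) = 446×19.8/(2.65×8.314) = 401 K.
Isothermal: T stays 401 K; PV = const ⇒ V₂ = 4.37 L, P₂ = 2020 kPa.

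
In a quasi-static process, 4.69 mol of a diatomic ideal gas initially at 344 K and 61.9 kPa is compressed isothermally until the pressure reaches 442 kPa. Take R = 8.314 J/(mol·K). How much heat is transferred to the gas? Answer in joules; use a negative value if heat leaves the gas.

-26400 J

V₁ = nRT₁/P₁ = 4.69×8.314×344/61.9 = 217 L.
Isothermal: T stays 344 K; PV = const ⇒ V₂ = 30.3 L, P₂ = 442 kPa.
ΔU = 0 (ideal gas, T constant).
W = nRT ln(V₂/V₁) = 4.69×8.314×344×ln(0.140) = -26400 J.
Q = ΔU + W = -26400 J.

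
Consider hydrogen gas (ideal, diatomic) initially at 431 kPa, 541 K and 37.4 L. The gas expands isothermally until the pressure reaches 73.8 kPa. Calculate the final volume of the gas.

218 L

Isothermal: T stays 541 K; PV = const ⇒ V₂ = 218 L, P₂ = 73.8 kPa.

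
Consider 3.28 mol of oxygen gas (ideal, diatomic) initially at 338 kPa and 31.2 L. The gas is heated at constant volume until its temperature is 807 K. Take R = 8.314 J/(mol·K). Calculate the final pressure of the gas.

705 kPa

T₁ = P₁V₁/(nR) = 338×31.2/(3.28×8.314) = 387 K.
Isochoric: V stays 31.2 L; P/T = const ⇒ T₂ = 807 K, P₂ = 705 kPa.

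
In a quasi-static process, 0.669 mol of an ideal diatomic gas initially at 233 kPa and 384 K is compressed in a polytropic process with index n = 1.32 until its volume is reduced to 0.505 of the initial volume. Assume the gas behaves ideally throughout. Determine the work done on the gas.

1630 J

V₁ = nRT₁/P₁ = 0.669×8.314×384/233 = 9.17 L.
Polytropic n=1.32: T₂ = T₁(V₁/V₂)^(n−1) = 384×(1.98)^0.32 = 478 K; P₂ = P₁(V₁/V₂)^n = 574 kPa.
W = (P₁V₁−P₂V₂)/(n−1) = (233×9.17−574×4.63)/0.32 = -1630 J.
Work done on the gas = −W_by = 1630 J.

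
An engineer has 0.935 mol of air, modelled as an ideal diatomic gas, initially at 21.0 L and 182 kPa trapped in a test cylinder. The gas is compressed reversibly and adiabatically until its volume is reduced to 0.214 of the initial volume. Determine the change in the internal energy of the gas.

T₁ = P₁V₁/(nR) = 182×21.0/(0.935×8.314) = 492 K.
Adiabatic: TV^(γ−1) = const ⇒ T₂ = 492×(4.67)^0.400 = 911 K; PV^γ = const ⇒ P₂ = 1580 kPa.
For an ideal gas ΔU = nCvΔT with Cv = (5/2)R = 20.8 J/(mol·K).
ΔU = 0.935×20.8×(911−492) = 8150 J.

8150 J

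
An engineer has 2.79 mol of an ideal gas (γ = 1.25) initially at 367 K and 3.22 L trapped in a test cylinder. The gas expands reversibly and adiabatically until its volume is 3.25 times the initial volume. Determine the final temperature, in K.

P₁ = nRT₁/V₁ = 2.79×8.314×367/3.22 = 2640 kPa.
Adiabatic: TV^(γ−1) = const ⇒ T₂ = 367×(0.308)^0.250 = 273 K; PV^γ = const ⇒ P₂ = 606 kPa.

273 K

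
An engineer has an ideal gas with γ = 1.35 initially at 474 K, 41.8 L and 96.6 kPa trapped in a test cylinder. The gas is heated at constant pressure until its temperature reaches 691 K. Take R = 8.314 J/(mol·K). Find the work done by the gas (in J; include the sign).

n = P₁V₁/(RT₁) = 96.6×41.8/(8.314×474) = 1.02 mol.
Isobaric: P stays 96.6 kPa; V/T = const ⇒ T₂ = 691 K, V₂ = 60.9 L.
W = PΔV = 96.6×(60.9−41.8) kPa·L = 1850 J.

1850 J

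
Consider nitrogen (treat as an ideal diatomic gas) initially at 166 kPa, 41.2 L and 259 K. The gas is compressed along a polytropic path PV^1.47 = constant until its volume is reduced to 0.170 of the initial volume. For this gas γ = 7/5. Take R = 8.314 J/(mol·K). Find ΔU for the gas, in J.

n = P₁V₁/(RT₁) = 166×41.2/(8.314×259) = 3.18 mol.
Polytropic n=1.47: T₂ = T₁(V₁/V₂)^(n−1) = 259×(5.88)^0.47 = 596 K; P₂ = P₁(V₁/V₂)^n = 2250 kPa.
For an ideal gas ΔU = nCvΔT with Cv = (5/2)R = 20.8 J/(mol·K).
ΔU = 3.18×20.8×(596−259) = 22200 J.

22200 J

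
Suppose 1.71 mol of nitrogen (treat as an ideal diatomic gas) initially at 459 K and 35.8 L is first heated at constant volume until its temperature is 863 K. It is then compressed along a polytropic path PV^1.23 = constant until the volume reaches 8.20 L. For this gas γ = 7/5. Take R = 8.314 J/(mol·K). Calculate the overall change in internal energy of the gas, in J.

P₁ = nRT₁/V₁ = 1.71×8.314×459/35.8 = 182 kPa.
Step 1 — Isochoric: V stays 35.8 L; P/T = const ⇒ T₂ = 863 K, P₂ = 343 kPa.
W = 0 (no volume change).
ΔU = nCvΔT = 1.71×20.8×(863−459) = 14400 J.
Q = ΔU = 14400 J.
State after step 1: P = 343 kPa, V = 35.8 L, T = 863 K.
Step 2 — Polytropic n=1.23: T₂ = T₁(V₁/V₂)^(n−1) = 863×(4.37)^0.23 = 1210 K; P₂ = P₁(V₁/V₂)^n = 2100 kPa.
W = (P₁V₁−P₂V₂)/(n−1) = (343×35.8−2100×8.20)/0.23 = -21500 J.
ΔU = nCvΔT = 1.71×20.8×(1210−863) = 12400 J.
Q = ΔU + W = -9150 J.
Net over both steps: W = -21500 J, Q = 5210 J, ΔU = 26700 J.

26700 J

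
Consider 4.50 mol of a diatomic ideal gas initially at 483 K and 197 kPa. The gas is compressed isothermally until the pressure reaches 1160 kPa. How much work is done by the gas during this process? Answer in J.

V₁ = nRT₁/P₁ = 4.50×8.314×483/197 = 91.7 L.
Isothermal: T stays 483 K; PV = const ⇒ V₂ = 15.6 L, P₂ = 1160 kPa.
W = nRT ln(V₂/V₁) = 4.50×8.314×483×ln(0.170) = -32000 J.

-32000 J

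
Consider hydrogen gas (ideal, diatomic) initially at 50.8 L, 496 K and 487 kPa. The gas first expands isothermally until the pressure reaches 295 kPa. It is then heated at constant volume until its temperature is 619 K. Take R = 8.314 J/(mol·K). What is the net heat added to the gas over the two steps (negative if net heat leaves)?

27700 J

n = P₁V₁/(RT₁) = 487×50.8/(8.314×496) = 6.00 mol.
Step 1 — Isothermal: T stays 496 K; PV = const ⇒ V₂ = 83.9 L, P₂ = 295 kPa.
ΔU = 0 (ideal gas, T constant).
W = nRT ln(V₂/V₁) = 6.00×8.314×496×ln(1.65) = 12400 J.
Q = ΔU + W = 12400 J.
State after step 1: P = 295 kPa, V = 83.9 L, T = 496 K.
Step 2 — Isochoric: V stays 83.9 L; P/T = const ⇒ T₂ = 619 K, P₂ = 368 kPa.
W = 0 (no volume change).
ΔU = nCvΔT = 6.00×20.8×(619−496) = 15300 J.
Q = ΔU = 15300 J.
Net over both steps: W = 12400 J, Q = 27700 J, ΔU = 15300 J.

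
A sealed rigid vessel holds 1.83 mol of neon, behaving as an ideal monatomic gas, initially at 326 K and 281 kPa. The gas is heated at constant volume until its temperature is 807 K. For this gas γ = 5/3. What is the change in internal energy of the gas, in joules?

V₁ = nRT₁/P₁ = 1.83×8.314×326/281 = 17.7 L.
Isochoric: V stays 17.7 L; P/T = const ⇒ T₂ = 807 K, P₂ = 696 kPa.
For an ideal gas ΔU = nCvΔT with Cv = (3/2)R = 12.5 J/(mol·K).
ΔU = 1.83×12.5×(807−326) = 11000 J.

11000 J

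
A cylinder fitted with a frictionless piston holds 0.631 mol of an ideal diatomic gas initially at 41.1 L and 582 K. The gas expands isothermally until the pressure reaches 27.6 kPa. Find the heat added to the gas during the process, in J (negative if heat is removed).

3020 J

P₁ = nRT₁/V₁ = 0.631×8.314×582/41.1 = 74.3 kPa.
Isothermal: T stays 582 K; PV = const ⇒ V₂ = 111 L, P₂ = 27.6 kPa.
ΔU = 0 (ideal gas, T constant).
W = nRT ln(V₂/V₁) = 0.631×8.314×582×ln(2.69) = 3020 J.
Q = ΔU + W = 3020 J.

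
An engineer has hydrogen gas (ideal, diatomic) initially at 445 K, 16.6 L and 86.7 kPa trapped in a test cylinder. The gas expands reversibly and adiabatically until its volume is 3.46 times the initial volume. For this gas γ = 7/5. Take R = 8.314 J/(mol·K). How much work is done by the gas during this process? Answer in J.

n = P₁V₁/(RT₁) = 86.7×16.6/(8.314×445) = 0.389 mol.
Adiabatic: TV^(γ−1) = const ⇒ T₂ = 445×(0.289)^0.400 = 271 K; PV^γ = const ⇒ P₂ = 15.3 kPa.
ΔU = nCvΔT = 0.389×20.8×(271−445) = -1410 J.
Q = 0 for an adiabatic process, so W = −ΔU = 1410 J.

1410 J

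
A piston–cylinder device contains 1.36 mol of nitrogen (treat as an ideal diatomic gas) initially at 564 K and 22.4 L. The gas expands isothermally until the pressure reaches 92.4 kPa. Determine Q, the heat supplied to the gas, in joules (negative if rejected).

P₁ = nRT₁/V₁ = 1.36×8.314×564/22.4 = 285 kPa.
Isothermal: T stays 564 K; PV = const ⇒ V₂ = 69.0 L, P₂ = 92.4 kPa.
ΔU = 0 (ideal gas, T constant).
W = nRT ln(V₂/V₁) = 1.36×8.314×564×ln(3.08) = 7180 J.
Q = ΔU + W = 7180 J.

7180 J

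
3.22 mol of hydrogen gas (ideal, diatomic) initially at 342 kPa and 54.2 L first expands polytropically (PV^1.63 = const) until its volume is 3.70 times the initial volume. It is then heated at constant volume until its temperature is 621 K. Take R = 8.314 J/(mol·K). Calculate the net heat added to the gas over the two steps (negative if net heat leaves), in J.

T₁ = P₁V₁/(nR) = 342×54.2/(3.22×8.314) = 692 K.
Step 1 — Polytropic n=1.63: T₂ = T₁(V₁/V₂)^(n−1) = 692×(0.270)^0.63 = 304 K; P₂ = P₁(V₁/V₂)^n = 40.5 kPa.
W = (P₁V₁−P₂V₂)/(n−1) = (342×54.2−40.5×201)/0.63 = 16500 J.
ΔU = nCvΔT = 3.22×20.8×(304−692) = -26000 J.
Q = ΔU + W = -9500 J.
State after step 1: P = 40.5 kPa, V = 201 L, T = 304 K.
Step 2 — Isochoric: V stays 201 L; P/T = const ⇒ T₂ = 621 K, P₂ = 82.9 kPa.
W = 0 (no volume change).
ΔU = nCvΔT = 3.22×20.8×(621−304) = 21200 J.
Q = ΔU = 21200 J.
Net over both steps: W = 16500 J, Q = 11700 J, ΔU = -4780 J.

11700 J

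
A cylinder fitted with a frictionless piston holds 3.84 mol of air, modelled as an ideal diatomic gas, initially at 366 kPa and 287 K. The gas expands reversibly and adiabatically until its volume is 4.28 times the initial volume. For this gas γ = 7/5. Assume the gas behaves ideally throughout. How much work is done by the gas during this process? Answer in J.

10100 J

V₁ = nRT₁/P₁ = 3.84×8.314×287/366 = 25.0 L.
Adiabatic: TV^(γ−1) = const ⇒ T₂ = 287×(0.234)^0.400 = 160 K; PV^γ = const ⇒ P₂ = 47.8 kPa.
ΔU = nCvΔT = 3.84×20.8×(160−287) = -10100 J.
Q = 0 for an adiabatic process, so W = −ΔU = 10100 J.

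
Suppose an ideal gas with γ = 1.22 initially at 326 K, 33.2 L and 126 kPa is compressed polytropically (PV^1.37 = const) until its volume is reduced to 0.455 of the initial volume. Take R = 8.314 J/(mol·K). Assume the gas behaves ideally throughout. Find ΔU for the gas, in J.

6430 J

n = P₁V₁/(RT₁) = 126×33.2/(8.314×326) = 1.54 mol.
Polytropic n=1.37: T₂ = T₁(V₁/V₂)^(n−1) = 326×(2.20)^0.37 = 436 K; P₂ = P₁(V₁/V₂)^n = 371 kPa.
For an ideal gas ΔU = nCvΔT with Cv = R/(γ−1) = 37.8 J/(mol·K).
ΔU = 1.54×37.8×(436−326) = 6430 J.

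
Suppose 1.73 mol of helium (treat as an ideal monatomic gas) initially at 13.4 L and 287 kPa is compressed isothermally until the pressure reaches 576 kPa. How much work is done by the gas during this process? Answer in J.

-2680 J

T₁ = P₁V₁/(nR) = 287×13.4/(1.73×8.314) = 267 K.
Isothermal: T stays 267 K; PV = const ⇒ V₂ = 6.68 L, P₂ = 576 kPa.
W = nRT ln(V₂/V₁) = 1.73×8.314×267×ln(0.498) = -2680 J.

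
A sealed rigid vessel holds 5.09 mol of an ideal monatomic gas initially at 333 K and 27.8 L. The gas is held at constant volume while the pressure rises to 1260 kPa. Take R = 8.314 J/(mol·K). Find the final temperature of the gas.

P₁ = nRT₁/V₁ = 5.09×8.314×333/27.8 = 507 kPa.
Isochoric: V stays 27.8 L; P/T = const ⇒ T₂ = 828 K, P₂ = 1260 kPa.

828 K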